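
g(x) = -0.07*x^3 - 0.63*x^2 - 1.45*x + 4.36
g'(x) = -0.21*x^2 - 1.26*x - 1.45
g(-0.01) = 4.37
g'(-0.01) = -1.44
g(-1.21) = 5.32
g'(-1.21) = -0.23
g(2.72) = -5.65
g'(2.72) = -6.43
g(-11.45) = 43.45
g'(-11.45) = -14.55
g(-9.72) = 23.22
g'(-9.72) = -9.04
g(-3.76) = 4.63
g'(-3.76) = 0.32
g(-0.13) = 4.54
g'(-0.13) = -1.29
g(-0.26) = 4.70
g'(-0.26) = -1.14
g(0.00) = 4.36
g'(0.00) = -1.45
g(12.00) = -224.72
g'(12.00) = -46.81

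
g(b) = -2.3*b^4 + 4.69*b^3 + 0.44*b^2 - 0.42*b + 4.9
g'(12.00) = -13861.38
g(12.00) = -39525.26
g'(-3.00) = 371.97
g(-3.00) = -302.81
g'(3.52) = -224.24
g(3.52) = -139.68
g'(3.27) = -168.78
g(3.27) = -90.76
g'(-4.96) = 1463.98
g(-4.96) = -1946.53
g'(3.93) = -338.08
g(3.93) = -253.93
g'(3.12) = -140.13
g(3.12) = -67.63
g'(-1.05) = 24.82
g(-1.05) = -2.40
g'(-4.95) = 1455.82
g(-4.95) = -1931.93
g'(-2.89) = 336.62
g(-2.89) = -263.86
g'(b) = -9.2*b^3 + 14.07*b^2 + 0.88*b - 0.42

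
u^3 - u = u*(u - 1)*(u + 1)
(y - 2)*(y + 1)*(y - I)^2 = y^4 - y^3 - 2*I*y^3 - 3*y^2 + 2*I*y^2 + y + 4*I*y + 2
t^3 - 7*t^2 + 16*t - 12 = (t - 3)*(t - 2)^2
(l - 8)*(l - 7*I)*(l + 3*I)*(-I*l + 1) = -I*l^4 - 3*l^3 + 8*I*l^3 + 24*l^2 - 25*I*l^2 + 21*l + 200*I*l - 168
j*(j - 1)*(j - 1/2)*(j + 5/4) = j^4 - j^3/4 - 11*j^2/8 + 5*j/8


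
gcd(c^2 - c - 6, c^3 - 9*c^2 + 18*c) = c - 3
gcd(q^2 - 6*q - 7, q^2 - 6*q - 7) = q^2 - 6*q - 7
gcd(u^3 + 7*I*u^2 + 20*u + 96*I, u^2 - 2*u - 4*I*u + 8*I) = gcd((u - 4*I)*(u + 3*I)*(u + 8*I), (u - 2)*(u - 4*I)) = u - 4*I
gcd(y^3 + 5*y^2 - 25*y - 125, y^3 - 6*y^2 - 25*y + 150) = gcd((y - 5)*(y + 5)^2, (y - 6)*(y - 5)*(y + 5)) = y^2 - 25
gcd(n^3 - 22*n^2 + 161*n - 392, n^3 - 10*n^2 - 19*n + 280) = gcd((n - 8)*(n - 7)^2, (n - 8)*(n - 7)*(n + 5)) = n^2 - 15*n + 56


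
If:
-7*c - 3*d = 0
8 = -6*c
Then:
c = -4/3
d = 28/9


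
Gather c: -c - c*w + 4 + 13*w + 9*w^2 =c*(-w - 1) + 9*w^2 + 13*w + 4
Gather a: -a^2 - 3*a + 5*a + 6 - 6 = -a^2 + 2*a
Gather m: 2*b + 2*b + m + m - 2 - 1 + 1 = 4*b + 2*m - 2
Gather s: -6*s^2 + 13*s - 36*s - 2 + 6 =-6*s^2 - 23*s + 4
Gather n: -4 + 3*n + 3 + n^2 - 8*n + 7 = n^2 - 5*n + 6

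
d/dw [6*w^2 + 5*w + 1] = 12*w + 5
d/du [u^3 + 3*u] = 3*u^2 + 3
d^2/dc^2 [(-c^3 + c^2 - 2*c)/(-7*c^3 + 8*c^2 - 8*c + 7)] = 2*(7*c^6 + 126*c^5 + 126*c^4 - 383*c^3 + 588*c^2 - 189*c + 63)/(343*c^9 - 1176*c^8 + 2520*c^7 - 4229*c^6 + 5232*c^5 - 5232*c^4 + 4229*c^3 - 2520*c^2 + 1176*c - 343)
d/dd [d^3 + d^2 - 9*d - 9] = 3*d^2 + 2*d - 9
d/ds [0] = 0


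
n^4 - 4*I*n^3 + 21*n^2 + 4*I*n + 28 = (n - 7*I)*(n - I)*(n + 2*I)^2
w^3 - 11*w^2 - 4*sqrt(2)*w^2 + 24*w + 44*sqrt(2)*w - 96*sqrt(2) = (w - 8)*(w - 3)*(w - 4*sqrt(2))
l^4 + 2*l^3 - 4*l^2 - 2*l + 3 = (l - 1)^2*(l + 1)*(l + 3)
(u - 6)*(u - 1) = u^2 - 7*u + 6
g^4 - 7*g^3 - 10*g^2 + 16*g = g*(g - 8)*(g - 1)*(g + 2)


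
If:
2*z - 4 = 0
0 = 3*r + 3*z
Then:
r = -2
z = 2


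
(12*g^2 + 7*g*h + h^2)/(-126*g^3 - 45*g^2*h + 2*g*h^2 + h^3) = (-4*g - h)/(42*g^2 + g*h - h^2)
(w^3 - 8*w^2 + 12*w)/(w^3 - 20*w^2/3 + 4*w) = 3*(w - 2)/(3*w - 2)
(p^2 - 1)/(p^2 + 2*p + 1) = (p - 1)/(p + 1)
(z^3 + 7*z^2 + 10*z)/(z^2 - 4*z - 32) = z*(z^2 + 7*z + 10)/(z^2 - 4*z - 32)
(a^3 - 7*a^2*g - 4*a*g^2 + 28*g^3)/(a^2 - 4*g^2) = a - 7*g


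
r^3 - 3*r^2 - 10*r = r*(r - 5)*(r + 2)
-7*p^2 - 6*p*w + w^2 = (-7*p + w)*(p + w)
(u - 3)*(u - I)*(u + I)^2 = u^4 - 3*u^3 + I*u^3 + u^2 - 3*I*u^2 - 3*u + I*u - 3*I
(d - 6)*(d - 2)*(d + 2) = d^3 - 6*d^2 - 4*d + 24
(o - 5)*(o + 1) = o^2 - 4*o - 5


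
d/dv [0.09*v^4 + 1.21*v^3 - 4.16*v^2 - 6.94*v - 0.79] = 0.36*v^3 + 3.63*v^2 - 8.32*v - 6.94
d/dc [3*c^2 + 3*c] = 6*c + 3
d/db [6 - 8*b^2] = -16*b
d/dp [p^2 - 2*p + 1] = 2*p - 2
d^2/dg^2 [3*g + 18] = 0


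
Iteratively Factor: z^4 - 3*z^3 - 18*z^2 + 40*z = (z - 2)*(z^3 - z^2 - 20*z) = z*(z - 2)*(z^2 - z - 20) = z*(z - 5)*(z - 2)*(z + 4)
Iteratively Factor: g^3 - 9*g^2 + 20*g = (g - 5)*(g^2 - 4*g) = g*(g - 5)*(g - 4)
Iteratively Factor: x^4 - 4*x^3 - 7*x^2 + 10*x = (x)*(x^3 - 4*x^2 - 7*x + 10) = x*(x - 1)*(x^2 - 3*x - 10) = x*(x - 5)*(x - 1)*(x + 2)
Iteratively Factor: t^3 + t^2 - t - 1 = (t + 1)*(t^2 - 1) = (t - 1)*(t + 1)*(t + 1)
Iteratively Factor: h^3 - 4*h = (h)*(h^2 - 4) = h*(h + 2)*(h - 2)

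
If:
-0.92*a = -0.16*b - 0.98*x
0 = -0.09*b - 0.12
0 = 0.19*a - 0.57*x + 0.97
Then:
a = 2.45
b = -1.33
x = 2.52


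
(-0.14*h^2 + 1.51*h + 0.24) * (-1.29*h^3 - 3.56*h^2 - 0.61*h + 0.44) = 0.1806*h^5 - 1.4495*h^4 - 5.5998*h^3 - 1.8371*h^2 + 0.518*h + 0.1056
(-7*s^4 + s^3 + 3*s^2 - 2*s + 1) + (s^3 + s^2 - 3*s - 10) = -7*s^4 + 2*s^3 + 4*s^2 - 5*s - 9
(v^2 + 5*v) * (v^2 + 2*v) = v^4 + 7*v^3 + 10*v^2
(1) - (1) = 0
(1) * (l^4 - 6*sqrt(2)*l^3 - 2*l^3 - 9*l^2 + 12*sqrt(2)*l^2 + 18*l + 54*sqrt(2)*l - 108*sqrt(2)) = l^4 - 6*sqrt(2)*l^3 - 2*l^3 - 9*l^2 + 12*sqrt(2)*l^2 + 18*l + 54*sqrt(2)*l - 108*sqrt(2)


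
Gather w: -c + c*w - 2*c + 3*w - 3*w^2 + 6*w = -3*c - 3*w^2 + w*(c + 9)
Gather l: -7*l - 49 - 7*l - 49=-14*l - 98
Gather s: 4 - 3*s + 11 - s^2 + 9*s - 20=-s^2 + 6*s - 5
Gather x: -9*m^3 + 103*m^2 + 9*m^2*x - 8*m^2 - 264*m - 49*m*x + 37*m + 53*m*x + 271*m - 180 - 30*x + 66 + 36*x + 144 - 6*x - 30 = -9*m^3 + 95*m^2 + 44*m + x*(9*m^2 + 4*m)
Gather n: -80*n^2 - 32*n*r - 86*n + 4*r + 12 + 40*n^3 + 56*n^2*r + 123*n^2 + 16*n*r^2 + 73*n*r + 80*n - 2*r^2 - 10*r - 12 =40*n^3 + n^2*(56*r + 43) + n*(16*r^2 + 41*r - 6) - 2*r^2 - 6*r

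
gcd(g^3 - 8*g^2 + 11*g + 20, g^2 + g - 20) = g - 4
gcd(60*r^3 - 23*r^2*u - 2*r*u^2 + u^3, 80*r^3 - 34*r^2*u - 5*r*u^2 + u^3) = 5*r + u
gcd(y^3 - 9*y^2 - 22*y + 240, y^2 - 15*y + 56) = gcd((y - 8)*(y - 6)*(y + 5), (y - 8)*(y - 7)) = y - 8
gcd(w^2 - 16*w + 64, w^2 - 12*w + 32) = w - 8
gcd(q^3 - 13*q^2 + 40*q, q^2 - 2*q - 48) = q - 8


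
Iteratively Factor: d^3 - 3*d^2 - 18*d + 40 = (d - 5)*(d^2 + 2*d - 8) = (d - 5)*(d + 4)*(d - 2)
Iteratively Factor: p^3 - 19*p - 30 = (p - 5)*(p^2 + 5*p + 6) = (p - 5)*(p + 3)*(p + 2)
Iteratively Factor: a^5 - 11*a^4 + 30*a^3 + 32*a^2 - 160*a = (a)*(a^4 - 11*a^3 + 30*a^2 + 32*a - 160) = a*(a - 4)*(a^3 - 7*a^2 + 2*a + 40) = a*(a - 5)*(a - 4)*(a^2 - 2*a - 8) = a*(a - 5)*(a - 4)^2*(a + 2)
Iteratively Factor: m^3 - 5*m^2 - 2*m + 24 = (m - 3)*(m^2 - 2*m - 8) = (m - 3)*(m + 2)*(m - 4)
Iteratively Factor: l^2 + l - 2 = (l + 2)*(l - 1)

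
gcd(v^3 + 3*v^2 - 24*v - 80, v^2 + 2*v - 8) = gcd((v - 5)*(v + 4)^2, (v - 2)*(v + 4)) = v + 4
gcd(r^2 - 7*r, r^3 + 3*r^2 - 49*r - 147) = r - 7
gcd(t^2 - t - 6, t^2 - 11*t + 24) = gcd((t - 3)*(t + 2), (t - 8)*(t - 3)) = t - 3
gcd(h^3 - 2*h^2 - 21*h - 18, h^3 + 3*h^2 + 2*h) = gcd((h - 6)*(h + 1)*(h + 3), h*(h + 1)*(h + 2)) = h + 1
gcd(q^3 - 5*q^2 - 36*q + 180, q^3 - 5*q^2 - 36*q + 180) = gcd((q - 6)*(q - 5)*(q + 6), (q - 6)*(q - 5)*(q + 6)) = q^3 - 5*q^2 - 36*q + 180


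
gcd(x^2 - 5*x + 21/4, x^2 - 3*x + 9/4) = x - 3/2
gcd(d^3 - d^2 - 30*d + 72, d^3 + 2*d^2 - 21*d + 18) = d^2 + 3*d - 18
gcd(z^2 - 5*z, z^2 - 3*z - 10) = z - 5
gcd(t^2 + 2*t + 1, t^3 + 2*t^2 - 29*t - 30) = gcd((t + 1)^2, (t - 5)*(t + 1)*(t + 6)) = t + 1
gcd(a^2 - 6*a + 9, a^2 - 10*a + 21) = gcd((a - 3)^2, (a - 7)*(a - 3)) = a - 3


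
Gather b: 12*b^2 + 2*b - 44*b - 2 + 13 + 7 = 12*b^2 - 42*b + 18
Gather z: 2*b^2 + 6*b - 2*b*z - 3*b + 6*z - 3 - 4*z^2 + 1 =2*b^2 + 3*b - 4*z^2 + z*(6 - 2*b) - 2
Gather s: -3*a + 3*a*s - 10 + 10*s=-3*a + s*(3*a + 10) - 10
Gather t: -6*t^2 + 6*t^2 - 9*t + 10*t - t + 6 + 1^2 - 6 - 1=0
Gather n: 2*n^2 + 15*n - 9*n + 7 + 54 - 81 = 2*n^2 + 6*n - 20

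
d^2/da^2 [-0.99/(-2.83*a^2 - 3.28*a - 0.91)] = (-15.857622*a^2 - 18.379152*a + 0.99*(5.66*a + 3.28)*(11.32*a + 6.56) - 5.099094)/(2.83*a^2 + 3.28*a + 0.91)^3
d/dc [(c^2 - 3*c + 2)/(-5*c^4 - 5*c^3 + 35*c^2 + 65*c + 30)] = 2*(c^4 - 5*c^3 + 6*c^2 + 14*c - 22)/(5*(c^7 + c^6 - 14*c^5 - 26*c^4 + 37*c^3 + 133*c^2 + 120*c + 36))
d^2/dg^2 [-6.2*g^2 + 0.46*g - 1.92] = -12.4000000000000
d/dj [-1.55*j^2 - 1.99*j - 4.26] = -3.1*j - 1.99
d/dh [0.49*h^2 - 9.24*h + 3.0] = 0.98*h - 9.24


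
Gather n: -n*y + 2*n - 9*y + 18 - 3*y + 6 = n*(2 - y) - 12*y + 24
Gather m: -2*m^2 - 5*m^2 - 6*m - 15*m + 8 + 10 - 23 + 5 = -7*m^2 - 21*m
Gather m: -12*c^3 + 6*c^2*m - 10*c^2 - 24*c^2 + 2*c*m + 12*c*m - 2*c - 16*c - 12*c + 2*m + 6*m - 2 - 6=-12*c^3 - 34*c^2 - 30*c + m*(6*c^2 + 14*c + 8) - 8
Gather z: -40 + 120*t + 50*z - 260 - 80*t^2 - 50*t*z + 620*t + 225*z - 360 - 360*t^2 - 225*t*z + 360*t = -440*t^2 + 1100*t + z*(275 - 275*t) - 660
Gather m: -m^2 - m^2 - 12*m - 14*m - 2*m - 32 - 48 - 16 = -2*m^2 - 28*m - 96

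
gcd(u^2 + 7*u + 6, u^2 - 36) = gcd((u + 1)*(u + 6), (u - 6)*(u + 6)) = u + 6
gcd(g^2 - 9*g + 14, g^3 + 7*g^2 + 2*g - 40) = g - 2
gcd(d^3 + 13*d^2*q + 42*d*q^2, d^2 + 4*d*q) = d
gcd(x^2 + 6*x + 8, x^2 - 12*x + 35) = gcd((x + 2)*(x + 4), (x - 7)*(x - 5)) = 1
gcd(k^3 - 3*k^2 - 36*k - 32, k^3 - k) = k + 1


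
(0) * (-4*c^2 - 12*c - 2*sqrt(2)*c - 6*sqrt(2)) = 0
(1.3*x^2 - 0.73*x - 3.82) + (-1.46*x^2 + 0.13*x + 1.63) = -0.16*x^2 - 0.6*x - 2.19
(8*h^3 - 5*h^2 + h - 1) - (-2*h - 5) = 8*h^3 - 5*h^2 + 3*h + 4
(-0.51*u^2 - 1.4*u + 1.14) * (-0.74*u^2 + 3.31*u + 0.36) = 0.3774*u^4 - 0.6521*u^3 - 5.6612*u^2 + 3.2694*u + 0.4104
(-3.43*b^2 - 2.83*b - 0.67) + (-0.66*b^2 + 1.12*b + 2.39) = -4.09*b^2 - 1.71*b + 1.72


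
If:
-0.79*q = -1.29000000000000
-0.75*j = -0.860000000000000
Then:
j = 1.15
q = 1.63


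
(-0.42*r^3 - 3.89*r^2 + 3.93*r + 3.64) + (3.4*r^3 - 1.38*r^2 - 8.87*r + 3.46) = 2.98*r^3 - 5.27*r^2 - 4.94*r + 7.1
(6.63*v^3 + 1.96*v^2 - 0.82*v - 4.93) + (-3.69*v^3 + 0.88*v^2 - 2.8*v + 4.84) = 2.94*v^3 + 2.84*v^2 - 3.62*v - 0.0899999999999999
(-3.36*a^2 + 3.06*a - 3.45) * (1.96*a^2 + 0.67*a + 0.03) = -6.5856*a^4 + 3.7464*a^3 - 4.8126*a^2 - 2.2197*a - 0.1035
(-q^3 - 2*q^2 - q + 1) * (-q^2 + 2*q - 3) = q^5 + 3*q^2 + 5*q - 3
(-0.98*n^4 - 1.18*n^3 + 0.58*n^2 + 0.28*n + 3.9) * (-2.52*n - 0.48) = 2.4696*n^5 + 3.444*n^4 - 0.8952*n^3 - 0.984*n^2 - 9.9624*n - 1.872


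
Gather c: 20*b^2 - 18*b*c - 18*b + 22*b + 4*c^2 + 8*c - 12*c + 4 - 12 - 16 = 20*b^2 + 4*b + 4*c^2 + c*(-18*b - 4) - 24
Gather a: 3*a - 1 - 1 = 3*a - 2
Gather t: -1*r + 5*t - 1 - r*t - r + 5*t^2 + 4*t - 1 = -2*r + 5*t^2 + t*(9 - r) - 2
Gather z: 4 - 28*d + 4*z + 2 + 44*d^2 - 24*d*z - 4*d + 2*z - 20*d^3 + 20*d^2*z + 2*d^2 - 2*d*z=-20*d^3 + 46*d^2 - 32*d + z*(20*d^2 - 26*d + 6) + 6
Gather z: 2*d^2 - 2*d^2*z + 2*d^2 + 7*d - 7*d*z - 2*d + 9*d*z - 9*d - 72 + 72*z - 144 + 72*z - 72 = 4*d^2 - 4*d + z*(-2*d^2 + 2*d + 144) - 288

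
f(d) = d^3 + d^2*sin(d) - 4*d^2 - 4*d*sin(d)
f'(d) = d^2*cos(d) + 3*d^2 + 2*d*sin(d) - 4*d*cos(d) - 8*d - 4*sin(d)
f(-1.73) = -26.94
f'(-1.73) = 28.61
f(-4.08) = -107.91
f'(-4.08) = 53.29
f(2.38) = -11.84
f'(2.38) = 1.27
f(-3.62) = -87.16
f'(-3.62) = 38.61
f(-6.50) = -458.31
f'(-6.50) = 249.06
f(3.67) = -3.83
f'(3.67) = 10.41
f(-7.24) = -655.69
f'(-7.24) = 277.16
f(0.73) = -3.33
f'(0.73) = -7.71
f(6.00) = 68.65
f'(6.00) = 69.29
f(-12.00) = -2200.98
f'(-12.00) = 675.00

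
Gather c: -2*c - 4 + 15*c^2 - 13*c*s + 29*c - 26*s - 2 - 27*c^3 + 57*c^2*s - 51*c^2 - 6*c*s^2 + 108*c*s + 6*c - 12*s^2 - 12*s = -27*c^3 + c^2*(57*s - 36) + c*(-6*s^2 + 95*s + 33) - 12*s^2 - 38*s - 6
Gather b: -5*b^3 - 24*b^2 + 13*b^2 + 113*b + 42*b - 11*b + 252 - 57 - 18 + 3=-5*b^3 - 11*b^2 + 144*b + 180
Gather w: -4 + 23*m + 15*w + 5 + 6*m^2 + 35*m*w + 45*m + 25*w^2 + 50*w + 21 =6*m^2 + 68*m + 25*w^2 + w*(35*m + 65) + 22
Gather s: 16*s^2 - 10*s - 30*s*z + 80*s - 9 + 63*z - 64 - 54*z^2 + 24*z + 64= 16*s^2 + s*(70 - 30*z) - 54*z^2 + 87*z - 9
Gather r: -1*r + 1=1 - r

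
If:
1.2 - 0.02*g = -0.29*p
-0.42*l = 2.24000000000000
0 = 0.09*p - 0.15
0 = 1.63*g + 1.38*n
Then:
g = 84.17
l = -5.33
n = -99.41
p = 1.67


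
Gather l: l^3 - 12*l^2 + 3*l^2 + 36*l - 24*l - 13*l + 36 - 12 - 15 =l^3 - 9*l^2 - l + 9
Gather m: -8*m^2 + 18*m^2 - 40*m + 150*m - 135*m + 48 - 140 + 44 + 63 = 10*m^2 - 25*m + 15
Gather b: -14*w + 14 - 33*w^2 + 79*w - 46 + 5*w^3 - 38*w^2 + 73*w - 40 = 5*w^3 - 71*w^2 + 138*w - 72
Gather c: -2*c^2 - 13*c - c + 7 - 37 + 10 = -2*c^2 - 14*c - 20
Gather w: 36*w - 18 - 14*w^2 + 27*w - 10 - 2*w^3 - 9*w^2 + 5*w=-2*w^3 - 23*w^2 + 68*w - 28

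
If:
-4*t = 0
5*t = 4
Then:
No Solution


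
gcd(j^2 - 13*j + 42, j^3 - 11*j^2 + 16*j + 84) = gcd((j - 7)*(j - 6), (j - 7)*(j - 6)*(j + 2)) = j^2 - 13*j + 42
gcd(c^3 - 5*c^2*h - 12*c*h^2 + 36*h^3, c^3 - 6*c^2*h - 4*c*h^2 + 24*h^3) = c^2 - 8*c*h + 12*h^2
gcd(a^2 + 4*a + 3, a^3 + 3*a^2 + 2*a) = a + 1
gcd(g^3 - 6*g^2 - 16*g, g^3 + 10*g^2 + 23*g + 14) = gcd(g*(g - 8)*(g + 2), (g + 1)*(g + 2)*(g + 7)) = g + 2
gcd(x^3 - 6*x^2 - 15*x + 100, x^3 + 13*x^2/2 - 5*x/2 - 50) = x + 4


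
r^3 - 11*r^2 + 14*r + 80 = (r - 8)*(r - 5)*(r + 2)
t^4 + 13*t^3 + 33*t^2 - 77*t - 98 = (t - 2)*(t + 1)*(t + 7)^2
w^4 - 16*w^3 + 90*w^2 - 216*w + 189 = (w - 7)*(w - 3)^3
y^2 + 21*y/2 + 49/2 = (y + 7/2)*(y + 7)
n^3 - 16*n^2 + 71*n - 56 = (n - 8)*(n - 7)*(n - 1)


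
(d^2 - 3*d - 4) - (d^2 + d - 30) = 26 - 4*d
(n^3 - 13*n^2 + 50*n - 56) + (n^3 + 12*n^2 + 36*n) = 2*n^3 - n^2 + 86*n - 56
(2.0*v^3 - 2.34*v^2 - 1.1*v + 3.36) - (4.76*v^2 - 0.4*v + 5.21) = 2.0*v^3 - 7.1*v^2 - 0.7*v - 1.85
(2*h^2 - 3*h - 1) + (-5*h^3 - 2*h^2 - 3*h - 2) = -5*h^3 - 6*h - 3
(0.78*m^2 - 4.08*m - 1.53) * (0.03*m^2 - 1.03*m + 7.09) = 0.0234*m^4 - 0.9258*m^3 + 9.6867*m^2 - 27.3513*m - 10.8477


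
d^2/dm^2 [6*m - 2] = 0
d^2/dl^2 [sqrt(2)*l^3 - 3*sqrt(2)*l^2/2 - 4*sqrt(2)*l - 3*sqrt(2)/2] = sqrt(2)*(6*l - 3)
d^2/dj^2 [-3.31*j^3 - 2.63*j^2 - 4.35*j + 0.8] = -19.86*j - 5.26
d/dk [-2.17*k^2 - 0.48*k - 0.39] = -4.34*k - 0.48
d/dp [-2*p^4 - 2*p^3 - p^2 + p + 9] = -8*p^3 - 6*p^2 - 2*p + 1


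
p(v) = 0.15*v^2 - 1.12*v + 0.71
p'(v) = 0.3*v - 1.12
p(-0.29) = 1.05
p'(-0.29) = -1.21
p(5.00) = -1.14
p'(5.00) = 0.38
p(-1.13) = 2.17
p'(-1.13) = -1.46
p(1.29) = -0.49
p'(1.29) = -0.73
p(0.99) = -0.25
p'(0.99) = -0.82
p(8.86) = 2.56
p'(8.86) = 1.54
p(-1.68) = 3.01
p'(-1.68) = -1.62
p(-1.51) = 2.74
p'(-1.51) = -1.57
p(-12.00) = 35.75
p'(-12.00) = -4.72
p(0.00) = 0.71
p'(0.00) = -1.12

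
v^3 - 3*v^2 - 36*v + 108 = (v - 6)*(v - 3)*(v + 6)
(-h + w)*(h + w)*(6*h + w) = -6*h^3 - h^2*w + 6*h*w^2 + w^3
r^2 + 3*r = r*(r + 3)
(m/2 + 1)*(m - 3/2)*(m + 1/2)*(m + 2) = m^4/2 + 3*m^3/2 - 3*m^2/8 - 7*m/2 - 3/2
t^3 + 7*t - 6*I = (t - 2*I)*(t - I)*(t + 3*I)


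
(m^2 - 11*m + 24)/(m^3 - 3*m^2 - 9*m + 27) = (m - 8)/(m^2 - 9)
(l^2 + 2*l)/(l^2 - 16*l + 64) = l*(l + 2)/(l^2 - 16*l + 64)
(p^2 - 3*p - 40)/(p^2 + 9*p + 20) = (p - 8)/(p + 4)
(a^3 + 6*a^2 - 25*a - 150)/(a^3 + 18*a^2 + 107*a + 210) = (a - 5)/(a + 7)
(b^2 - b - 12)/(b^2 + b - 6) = (b - 4)/(b - 2)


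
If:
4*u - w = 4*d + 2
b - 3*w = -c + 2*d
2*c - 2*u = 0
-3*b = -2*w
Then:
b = 2*w/3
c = 1 - 11*w/6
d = 1/2 - 25*w/12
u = 1 - 11*w/6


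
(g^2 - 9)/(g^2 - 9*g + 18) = (g + 3)/(g - 6)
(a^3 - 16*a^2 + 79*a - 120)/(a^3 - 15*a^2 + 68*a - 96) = (a - 5)/(a - 4)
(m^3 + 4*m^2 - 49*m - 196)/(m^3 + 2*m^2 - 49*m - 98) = (m + 4)/(m + 2)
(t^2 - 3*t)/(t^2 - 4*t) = (t - 3)/(t - 4)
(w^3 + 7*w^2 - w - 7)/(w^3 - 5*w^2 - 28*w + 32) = (w^2 + 8*w + 7)/(w^2 - 4*w - 32)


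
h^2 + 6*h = h*(h + 6)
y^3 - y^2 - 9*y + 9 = (y - 3)*(y - 1)*(y + 3)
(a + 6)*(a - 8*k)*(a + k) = a^3 - 7*a^2*k + 6*a^2 - 8*a*k^2 - 42*a*k - 48*k^2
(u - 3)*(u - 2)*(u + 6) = u^3 + u^2 - 24*u + 36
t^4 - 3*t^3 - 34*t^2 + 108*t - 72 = (t - 6)*(t - 2)*(t - 1)*(t + 6)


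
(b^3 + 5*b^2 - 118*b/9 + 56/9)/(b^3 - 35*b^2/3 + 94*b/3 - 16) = (3*b^2 + 17*b - 28)/(3*(b^2 - 11*b + 24))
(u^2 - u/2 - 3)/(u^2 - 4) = (u + 3/2)/(u + 2)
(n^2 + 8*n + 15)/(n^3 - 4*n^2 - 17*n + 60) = (n^2 + 8*n + 15)/(n^3 - 4*n^2 - 17*n + 60)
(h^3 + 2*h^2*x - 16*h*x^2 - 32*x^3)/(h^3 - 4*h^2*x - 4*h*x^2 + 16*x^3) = (-h - 4*x)/(-h + 2*x)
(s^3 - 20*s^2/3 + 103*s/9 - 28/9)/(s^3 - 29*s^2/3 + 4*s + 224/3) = (9*s^2 - 24*s + 7)/(3*(3*s^2 - 17*s - 56))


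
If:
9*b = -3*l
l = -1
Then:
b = 1/3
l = -1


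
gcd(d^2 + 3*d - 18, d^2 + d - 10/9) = 1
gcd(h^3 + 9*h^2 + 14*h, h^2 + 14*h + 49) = h + 7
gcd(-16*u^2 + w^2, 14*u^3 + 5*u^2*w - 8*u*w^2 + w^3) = 1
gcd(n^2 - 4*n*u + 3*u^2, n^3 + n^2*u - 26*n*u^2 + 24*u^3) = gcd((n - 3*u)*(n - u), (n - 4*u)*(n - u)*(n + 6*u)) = -n + u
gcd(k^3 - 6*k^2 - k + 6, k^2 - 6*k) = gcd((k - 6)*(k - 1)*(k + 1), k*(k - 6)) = k - 6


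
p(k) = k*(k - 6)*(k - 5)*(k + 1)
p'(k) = k*(k - 6)*(k - 5) + k*(k - 6)*(k + 1) + k*(k - 5)*(k + 1) + (k - 6)*(k - 5)*(k + 1)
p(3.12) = 69.60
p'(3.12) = -21.99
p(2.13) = 74.05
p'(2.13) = 13.49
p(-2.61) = 275.33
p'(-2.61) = -344.66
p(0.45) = 16.48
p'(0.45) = 41.39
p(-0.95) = -1.96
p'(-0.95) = -36.60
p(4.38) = 23.67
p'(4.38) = -42.98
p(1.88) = 69.60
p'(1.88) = 21.99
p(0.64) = 24.53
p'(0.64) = 43.08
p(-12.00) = 40392.00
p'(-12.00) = -11658.00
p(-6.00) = 3960.00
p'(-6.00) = -2142.00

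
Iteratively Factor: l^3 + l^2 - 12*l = (l + 4)*(l^2 - 3*l) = (l - 3)*(l + 4)*(l)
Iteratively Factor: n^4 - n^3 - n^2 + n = (n - 1)*(n^3 - n) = n*(n - 1)*(n^2 - 1) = n*(n - 1)*(n + 1)*(n - 1)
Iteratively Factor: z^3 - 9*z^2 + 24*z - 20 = (z - 2)*(z^2 - 7*z + 10) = (z - 2)^2*(z - 5)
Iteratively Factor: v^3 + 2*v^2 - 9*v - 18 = (v + 2)*(v^2 - 9) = (v - 3)*(v + 2)*(v + 3)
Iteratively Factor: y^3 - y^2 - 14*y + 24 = (y - 3)*(y^2 + 2*y - 8) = (y - 3)*(y + 4)*(y - 2)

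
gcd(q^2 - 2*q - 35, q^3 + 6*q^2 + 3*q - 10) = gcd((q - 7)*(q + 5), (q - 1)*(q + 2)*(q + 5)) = q + 5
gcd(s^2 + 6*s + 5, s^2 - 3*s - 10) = 1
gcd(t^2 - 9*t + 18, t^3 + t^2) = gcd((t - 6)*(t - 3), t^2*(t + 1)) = 1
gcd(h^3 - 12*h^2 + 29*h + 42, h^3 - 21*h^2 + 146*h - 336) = h^2 - 13*h + 42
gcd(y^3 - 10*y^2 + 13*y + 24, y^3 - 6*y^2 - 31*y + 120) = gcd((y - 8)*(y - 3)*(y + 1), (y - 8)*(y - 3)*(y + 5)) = y^2 - 11*y + 24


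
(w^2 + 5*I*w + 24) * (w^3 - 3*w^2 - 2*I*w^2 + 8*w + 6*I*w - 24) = w^5 - 3*w^4 + 3*I*w^4 + 42*w^3 - 9*I*w^3 - 126*w^2 - 8*I*w^2 + 192*w + 24*I*w - 576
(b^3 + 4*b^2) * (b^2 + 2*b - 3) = b^5 + 6*b^4 + 5*b^3 - 12*b^2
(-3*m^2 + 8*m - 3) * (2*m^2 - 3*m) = -6*m^4 + 25*m^3 - 30*m^2 + 9*m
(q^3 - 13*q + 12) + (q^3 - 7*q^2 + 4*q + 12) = 2*q^3 - 7*q^2 - 9*q + 24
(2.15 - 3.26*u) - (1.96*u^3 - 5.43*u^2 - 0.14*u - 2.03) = -1.96*u^3 + 5.43*u^2 - 3.12*u + 4.18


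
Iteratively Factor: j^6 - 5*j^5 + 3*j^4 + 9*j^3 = (j)*(j^5 - 5*j^4 + 3*j^3 + 9*j^2) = j^2*(j^4 - 5*j^3 + 3*j^2 + 9*j) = j^2*(j - 3)*(j^3 - 2*j^2 - 3*j) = j^2*(j - 3)*(j + 1)*(j^2 - 3*j) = j^2*(j - 3)^2*(j + 1)*(j)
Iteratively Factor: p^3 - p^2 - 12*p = (p)*(p^2 - p - 12) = p*(p + 3)*(p - 4)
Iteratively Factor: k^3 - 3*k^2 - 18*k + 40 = (k - 2)*(k^2 - k - 20) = (k - 2)*(k + 4)*(k - 5)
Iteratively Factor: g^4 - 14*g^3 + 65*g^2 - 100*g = (g - 4)*(g^3 - 10*g^2 + 25*g) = (g - 5)*(g - 4)*(g^2 - 5*g) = g*(g - 5)*(g - 4)*(g - 5)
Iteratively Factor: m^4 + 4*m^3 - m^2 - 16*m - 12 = (m + 1)*(m^3 + 3*m^2 - 4*m - 12) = (m + 1)*(m + 2)*(m^2 + m - 6) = (m + 1)*(m + 2)*(m + 3)*(m - 2)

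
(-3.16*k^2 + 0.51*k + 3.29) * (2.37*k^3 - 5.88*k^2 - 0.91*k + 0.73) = -7.4892*k^5 + 19.7895*k^4 + 7.6741*k^3 - 22.1161*k^2 - 2.6216*k + 2.4017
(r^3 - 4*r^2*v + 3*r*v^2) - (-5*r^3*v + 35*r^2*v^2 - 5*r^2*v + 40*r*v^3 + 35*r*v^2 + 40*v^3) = 5*r^3*v + r^3 - 35*r^2*v^2 + r^2*v - 40*r*v^3 - 32*r*v^2 - 40*v^3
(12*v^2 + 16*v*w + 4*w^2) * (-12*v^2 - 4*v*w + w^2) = -144*v^4 - 240*v^3*w - 100*v^2*w^2 + 4*w^4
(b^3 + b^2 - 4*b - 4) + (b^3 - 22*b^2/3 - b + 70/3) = 2*b^3 - 19*b^2/3 - 5*b + 58/3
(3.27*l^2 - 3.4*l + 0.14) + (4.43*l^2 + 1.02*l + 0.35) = 7.7*l^2 - 2.38*l + 0.49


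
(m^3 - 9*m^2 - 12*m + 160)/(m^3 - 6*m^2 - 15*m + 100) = (m - 8)/(m - 5)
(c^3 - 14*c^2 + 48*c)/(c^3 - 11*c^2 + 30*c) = (c - 8)/(c - 5)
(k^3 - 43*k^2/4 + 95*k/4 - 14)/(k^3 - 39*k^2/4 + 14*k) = (k - 1)/k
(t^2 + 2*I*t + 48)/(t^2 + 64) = (t - 6*I)/(t - 8*I)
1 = 1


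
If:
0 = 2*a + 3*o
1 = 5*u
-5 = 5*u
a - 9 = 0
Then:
No Solution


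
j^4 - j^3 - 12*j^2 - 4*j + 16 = (j - 4)*(j - 1)*(j + 2)^2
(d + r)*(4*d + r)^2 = 16*d^3 + 24*d^2*r + 9*d*r^2 + r^3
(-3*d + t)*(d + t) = -3*d^2 - 2*d*t + t^2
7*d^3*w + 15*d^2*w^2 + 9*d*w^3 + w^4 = w*(d + w)^2*(7*d + w)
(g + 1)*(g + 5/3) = g^2 + 8*g/3 + 5/3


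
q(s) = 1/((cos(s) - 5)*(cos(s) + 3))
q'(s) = sin(s)/((cos(s) - 5)*(cos(s) + 3)^2) + sin(s)/((cos(s) - 5)^2*(cos(s) + 3))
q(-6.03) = -0.06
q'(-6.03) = -0.00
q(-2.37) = -0.08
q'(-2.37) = 0.01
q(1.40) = -0.07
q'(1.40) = -0.01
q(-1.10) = -0.06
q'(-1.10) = 0.00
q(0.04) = -0.06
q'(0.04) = -0.00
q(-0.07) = -0.06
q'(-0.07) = 0.00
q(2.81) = -0.08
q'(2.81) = -0.01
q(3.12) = -0.08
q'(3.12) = -0.00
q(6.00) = -0.06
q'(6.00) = 0.00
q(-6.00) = -0.06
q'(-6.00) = 0.00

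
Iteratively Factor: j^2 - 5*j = (j)*(j - 5)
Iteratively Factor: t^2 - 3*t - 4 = (t + 1)*(t - 4)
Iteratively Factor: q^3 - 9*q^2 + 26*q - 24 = (q - 2)*(q^2 - 7*q + 12) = (q - 3)*(q - 2)*(q - 4)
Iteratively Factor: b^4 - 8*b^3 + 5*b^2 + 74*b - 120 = (b + 3)*(b^3 - 11*b^2 + 38*b - 40) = (b - 5)*(b + 3)*(b^2 - 6*b + 8) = (b - 5)*(b - 4)*(b + 3)*(b - 2)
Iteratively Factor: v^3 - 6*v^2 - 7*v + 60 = (v - 5)*(v^2 - v - 12) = (v - 5)*(v - 4)*(v + 3)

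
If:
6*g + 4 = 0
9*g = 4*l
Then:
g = -2/3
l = -3/2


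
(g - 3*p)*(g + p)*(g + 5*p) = g^3 + 3*g^2*p - 13*g*p^2 - 15*p^3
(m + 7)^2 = m^2 + 14*m + 49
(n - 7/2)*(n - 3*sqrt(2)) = n^2 - 3*sqrt(2)*n - 7*n/2 + 21*sqrt(2)/2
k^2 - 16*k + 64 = (k - 8)^2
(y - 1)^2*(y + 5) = y^3 + 3*y^2 - 9*y + 5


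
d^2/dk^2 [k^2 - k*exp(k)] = -k*exp(k) - 2*exp(k) + 2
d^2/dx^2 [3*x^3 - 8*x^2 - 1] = 18*x - 16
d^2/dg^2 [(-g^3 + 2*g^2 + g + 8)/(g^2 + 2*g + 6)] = 2*(-g^3 - 48*g^2 - 78*g + 44)/(g^6 + 6*g^5 + 30*g^4 + 80*g^3 + 180*g^2 + 216*g + 216)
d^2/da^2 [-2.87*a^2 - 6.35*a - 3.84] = -5.74000000000000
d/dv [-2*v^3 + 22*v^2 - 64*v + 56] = -6*v^2 + 44*v - 64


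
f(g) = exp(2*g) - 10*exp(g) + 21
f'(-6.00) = -0.02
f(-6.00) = 20.98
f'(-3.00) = -0.49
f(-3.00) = 20.50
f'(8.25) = 29263162.60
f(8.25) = 14612464.17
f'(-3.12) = -0.44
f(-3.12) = 20.56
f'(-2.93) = -0.53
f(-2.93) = 20.47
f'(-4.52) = -0.11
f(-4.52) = 20.89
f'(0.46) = -10.82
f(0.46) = 7.67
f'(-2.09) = -1.21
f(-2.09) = 19.78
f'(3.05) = 680.56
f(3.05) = 255.70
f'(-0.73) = -4.35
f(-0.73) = 16.41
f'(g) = 2*exp(2*g) - 10*exp(g)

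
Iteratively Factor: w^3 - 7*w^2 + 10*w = (w - 5)*(w^2 - 2*w) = w*(w - 5)*(w - 2)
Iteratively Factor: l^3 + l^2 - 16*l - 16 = (l + 1)*(l^2 - 16) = (l - 4)*(l + 1)*(l + 4)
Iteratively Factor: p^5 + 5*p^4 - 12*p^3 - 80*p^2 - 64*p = (p - 4)*(p^4 + 9*p^3 + 24*p^2 + 16*p) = p*(p - 4)*(p^3 + 9*p^2 + 24*p + 16) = p*(p - 4)*(p + 4)*(p^2 + 5*p + 4) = p*(p - 4)*(p + 1)*(p + 4)*(p + 4)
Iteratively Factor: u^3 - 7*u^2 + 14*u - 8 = (u - 2)*(u^2 - 5*u + 4) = (u - 2)*(u - 1)*(u - 4)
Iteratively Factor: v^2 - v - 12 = (v - 4)*(v + 3)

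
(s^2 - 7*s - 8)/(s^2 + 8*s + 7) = (s - 8)/(s + 7)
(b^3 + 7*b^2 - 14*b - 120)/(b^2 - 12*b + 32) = (b^2 + 11*b + 30)/(b - 8)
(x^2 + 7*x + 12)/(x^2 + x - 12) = (x + 3)/(x - 3)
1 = 1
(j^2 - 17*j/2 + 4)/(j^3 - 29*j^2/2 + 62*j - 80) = (2*j - 1)/(2*j^2 - 13*j + 20)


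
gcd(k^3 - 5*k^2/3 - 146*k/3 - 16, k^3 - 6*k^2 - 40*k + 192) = k^2 - 2*k - 48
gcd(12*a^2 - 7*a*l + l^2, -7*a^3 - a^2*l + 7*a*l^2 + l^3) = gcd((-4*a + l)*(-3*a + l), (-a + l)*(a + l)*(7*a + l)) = 1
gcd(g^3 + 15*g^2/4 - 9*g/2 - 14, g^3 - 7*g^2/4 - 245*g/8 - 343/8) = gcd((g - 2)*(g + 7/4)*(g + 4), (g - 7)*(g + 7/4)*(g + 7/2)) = g + 7/4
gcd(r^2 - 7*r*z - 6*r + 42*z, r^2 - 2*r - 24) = r - 6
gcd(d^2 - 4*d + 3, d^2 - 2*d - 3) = d - 3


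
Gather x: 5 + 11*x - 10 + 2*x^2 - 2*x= 2*x^2 + 9*x - 5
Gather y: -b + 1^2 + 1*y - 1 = -b + y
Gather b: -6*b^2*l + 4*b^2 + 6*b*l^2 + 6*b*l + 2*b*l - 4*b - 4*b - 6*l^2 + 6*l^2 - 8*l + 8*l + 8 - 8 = b^2*(4 - 6*l) + b*(6*l^2 + 8*l - 8)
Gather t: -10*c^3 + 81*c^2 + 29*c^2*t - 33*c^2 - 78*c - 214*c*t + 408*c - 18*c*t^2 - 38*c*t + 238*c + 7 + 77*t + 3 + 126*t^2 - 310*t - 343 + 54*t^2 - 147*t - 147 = -10*c^3 + 48*c^2 + 568*c + t^2*(180 - 18*c) + t*(29*c^2 - 252*c - 380) - 480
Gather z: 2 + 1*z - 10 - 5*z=-4*z - 8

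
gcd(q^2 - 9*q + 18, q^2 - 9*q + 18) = q^2 - 9*q + 18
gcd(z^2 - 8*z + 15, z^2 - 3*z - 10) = z - 5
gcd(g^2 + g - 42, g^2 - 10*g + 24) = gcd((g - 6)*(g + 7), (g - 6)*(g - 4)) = g - 6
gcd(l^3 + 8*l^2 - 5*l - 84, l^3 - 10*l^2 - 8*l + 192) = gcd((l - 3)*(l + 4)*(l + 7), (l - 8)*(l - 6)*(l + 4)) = l + 4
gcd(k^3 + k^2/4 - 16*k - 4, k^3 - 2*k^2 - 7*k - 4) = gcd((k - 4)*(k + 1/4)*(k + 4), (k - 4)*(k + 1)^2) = k - 4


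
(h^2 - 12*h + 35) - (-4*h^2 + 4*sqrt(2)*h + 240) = 5*h^2 - 12*h - 4*sqrt(2)*h - 205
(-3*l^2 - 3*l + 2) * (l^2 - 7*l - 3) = -3*l^4 + 18*l^3 + 32*l^2 - 5*l - 6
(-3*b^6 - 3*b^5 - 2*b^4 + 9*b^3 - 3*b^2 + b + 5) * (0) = 0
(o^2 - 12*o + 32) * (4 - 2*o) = -2*o^3 + 28*o^2 - 112*o + 128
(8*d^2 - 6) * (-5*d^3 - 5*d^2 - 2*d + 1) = -40*d^5 - 40*d^4 + 14*d^3 + 38*d^2 + 12*d - 6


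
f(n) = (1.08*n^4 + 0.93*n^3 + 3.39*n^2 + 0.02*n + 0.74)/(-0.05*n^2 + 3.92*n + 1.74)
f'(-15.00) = 144.99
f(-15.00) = -765.62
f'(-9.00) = 56.59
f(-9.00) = -177.79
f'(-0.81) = -1.37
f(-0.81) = -1.99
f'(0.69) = 1.11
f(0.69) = 0.66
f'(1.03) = 1.80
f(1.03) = 1.15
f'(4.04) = 16.28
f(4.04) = 24.17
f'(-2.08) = 3.61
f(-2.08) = -4.10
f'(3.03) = 9.53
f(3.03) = 11.31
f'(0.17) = -0.04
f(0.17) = 0.35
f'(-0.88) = -0.56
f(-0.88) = -1.92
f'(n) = (0.1*n - 3.92)*(1.08*n^4 + 0.93*n^3 + 3.39*n^2 + 0.02*n + 0.74)/(-0.05*n^2 + 3.92*n + 1.74)^2 + (4.32*n^3 + 2.79*n^2 + 6.78*n + 0.02)/(-0.05*n^2 + 3.92*n + 1.74)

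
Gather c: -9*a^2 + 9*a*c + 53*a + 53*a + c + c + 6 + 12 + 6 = -9*a^2 + 106*a + c*(9*a + 2) + 24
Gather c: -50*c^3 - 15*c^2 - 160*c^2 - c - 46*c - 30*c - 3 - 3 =-50*c^3 - 175*c^2 - 77*c - 6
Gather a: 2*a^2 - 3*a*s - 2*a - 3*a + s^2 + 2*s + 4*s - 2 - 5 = 2*a^2 + a*(-3*s - 5) + s^2 + 6*s - 7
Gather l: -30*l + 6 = 6 - 30*l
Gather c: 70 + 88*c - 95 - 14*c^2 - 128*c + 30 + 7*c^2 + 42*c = -7*c^2 + 2*c + 5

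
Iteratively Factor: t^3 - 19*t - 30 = (t + 3)*(t^2 - 3*t - 10) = (t + 2)*(t + 3)*(t - 5)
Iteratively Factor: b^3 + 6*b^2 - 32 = (b + 4)*(b^2 + 2*b - 8) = (b + 4)^2*(b - 2)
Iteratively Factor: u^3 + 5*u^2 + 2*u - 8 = (u - 1)*(u^2 + 6*u + 8) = (u - 1)*(u + 2)*(u + 4)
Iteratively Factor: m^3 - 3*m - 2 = (m - 2)*(m^2 + 2*m + 1) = (m - 2)*(m + 1)*(m + 1)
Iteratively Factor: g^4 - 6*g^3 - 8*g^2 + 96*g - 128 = (g - 4)*(g^3 - 2*g^2 - 16*g + 32) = (g - 4)^2*(g^2 + 2*g - 8) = (g - 4)^2*(g - 2)*(g + 4)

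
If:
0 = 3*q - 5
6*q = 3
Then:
No Solution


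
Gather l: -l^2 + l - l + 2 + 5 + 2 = 9 - l^2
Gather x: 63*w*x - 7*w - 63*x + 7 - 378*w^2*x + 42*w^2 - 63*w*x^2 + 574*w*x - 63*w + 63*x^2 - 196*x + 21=42*w^2 - 70*w + x^2*(63 - 63*w) + x*(-378*w^2 + 637*w - 259) + 28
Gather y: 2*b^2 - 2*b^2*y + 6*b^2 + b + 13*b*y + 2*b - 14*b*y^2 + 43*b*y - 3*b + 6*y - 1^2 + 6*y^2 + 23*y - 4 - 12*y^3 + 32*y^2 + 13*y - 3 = 8*b^2 - 12*y^3 + y^2*(38 - 14*b) + y*(-2*b^2 + 56*b + 42) - 8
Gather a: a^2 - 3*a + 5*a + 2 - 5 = a^2 + 2*a - 3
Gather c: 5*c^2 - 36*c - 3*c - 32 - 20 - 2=5*c^2 - 39*c - 54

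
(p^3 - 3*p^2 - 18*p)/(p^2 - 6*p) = p + 3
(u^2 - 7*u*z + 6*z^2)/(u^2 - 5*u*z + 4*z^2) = (-u + 6*z)/(-u + 4*z)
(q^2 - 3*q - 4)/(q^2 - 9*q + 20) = (q + 1)/(q - 5)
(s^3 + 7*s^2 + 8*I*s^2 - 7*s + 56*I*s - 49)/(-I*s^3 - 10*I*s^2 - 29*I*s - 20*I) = (I*s^3 + s^2*(-8 + 7*I) - 7*s*(8 + I) - 49*I)/(s^3 + 10*s^2 + 29*s + 20)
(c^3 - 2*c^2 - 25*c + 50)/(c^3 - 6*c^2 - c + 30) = (c^2 + 3*c - 10)/(c^2 - c - 6)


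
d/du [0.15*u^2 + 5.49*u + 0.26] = 0.3*u + 5.49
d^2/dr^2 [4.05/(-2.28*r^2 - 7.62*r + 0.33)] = (42.10704*r^2 + 140.72616*r - 4.05*(4.56*r + 7.62)*(9.12*r + 15.24) - 6.09444)/(2.28*r^2 + 7.62*r - 0.33)^3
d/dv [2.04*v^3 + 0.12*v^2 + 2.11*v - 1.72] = 6.12*v^2 + 0.24*v + 2.11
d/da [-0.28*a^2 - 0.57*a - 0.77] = -0.56*a - 0.57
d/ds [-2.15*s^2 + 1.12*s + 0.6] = 1.12 - 4.3*s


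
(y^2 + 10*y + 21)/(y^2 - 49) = (y + 3)/(y - 7)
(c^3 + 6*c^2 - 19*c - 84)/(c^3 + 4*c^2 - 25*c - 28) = (c + 3)/(c + 1)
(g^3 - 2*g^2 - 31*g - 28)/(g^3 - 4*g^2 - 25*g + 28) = (g + 1)/(g - 1)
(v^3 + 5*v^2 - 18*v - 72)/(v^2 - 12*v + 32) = (v^2 + 9*v + 18)/(v - 8)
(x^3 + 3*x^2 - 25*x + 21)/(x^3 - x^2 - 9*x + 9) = (x + 7)/(x + 3)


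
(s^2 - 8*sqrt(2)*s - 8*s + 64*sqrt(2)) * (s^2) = s^4 - 8*sqrt(2)*s^3 - 8*s^3 + 64*sqrt(2)*s^2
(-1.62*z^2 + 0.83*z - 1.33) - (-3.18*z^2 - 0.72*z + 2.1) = 1.56*z^2 + 1.55*z - 3.43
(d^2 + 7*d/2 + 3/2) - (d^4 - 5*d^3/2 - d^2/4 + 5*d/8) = -d^4 + 5*d^3/2 + 5*d^2/4 + 23*d/8 + 3/2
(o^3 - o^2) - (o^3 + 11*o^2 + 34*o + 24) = -12*o^2 - 34*o - 24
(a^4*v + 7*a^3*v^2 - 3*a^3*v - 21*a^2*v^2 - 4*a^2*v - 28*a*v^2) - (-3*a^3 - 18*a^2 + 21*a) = a^4*v + 7*a^3*v^2 - 3*a^3*v + 3*a^3 - 21*a^2*v^2 - 4*a^2*v + 18*a^2 - 28*a*v^2 - 21*a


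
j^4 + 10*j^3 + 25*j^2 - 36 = (j - 1)*(j + 2)*(j + 3)*(j + 6)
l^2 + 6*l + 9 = (l + 3)^2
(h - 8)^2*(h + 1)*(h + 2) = h^4 - 13*h^3 + 18*h^2 + 160*h + 128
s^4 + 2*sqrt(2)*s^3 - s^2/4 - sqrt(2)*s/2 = s*(s - 1/2)*(s + 1/2)*(s + 2*sqrt(2))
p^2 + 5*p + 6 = (p + 2)*(p + 3)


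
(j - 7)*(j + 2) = j^2 - 5*j - 14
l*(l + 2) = l^2 + 2*l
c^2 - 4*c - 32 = (c - 8)*(c + 4)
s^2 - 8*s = s*(s - 8)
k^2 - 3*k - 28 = (k - 7)*(k + 4)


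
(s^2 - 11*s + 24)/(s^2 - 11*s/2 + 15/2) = 2*(s - 8)/(2*s - 5)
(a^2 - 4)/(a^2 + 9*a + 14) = (a - 2)/(a + 7)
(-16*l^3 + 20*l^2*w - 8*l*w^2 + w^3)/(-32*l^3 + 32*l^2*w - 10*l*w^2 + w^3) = (-2*l + w)/(-4*l + w)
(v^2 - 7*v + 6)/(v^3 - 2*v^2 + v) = (v - 6)/(v*(v - 1))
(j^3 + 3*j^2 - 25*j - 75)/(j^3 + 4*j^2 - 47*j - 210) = (j^2 - 2*j - 15)/(j^2 - j - 42)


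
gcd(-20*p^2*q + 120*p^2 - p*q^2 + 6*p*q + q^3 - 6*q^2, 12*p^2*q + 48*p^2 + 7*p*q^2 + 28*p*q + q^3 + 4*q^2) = 4*p + q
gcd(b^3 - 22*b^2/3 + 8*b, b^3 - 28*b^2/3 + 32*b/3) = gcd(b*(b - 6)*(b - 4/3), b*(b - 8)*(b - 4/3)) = b^2 - 4*b/3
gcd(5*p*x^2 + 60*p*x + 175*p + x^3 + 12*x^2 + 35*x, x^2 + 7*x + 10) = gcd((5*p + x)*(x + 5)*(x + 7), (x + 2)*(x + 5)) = x + 5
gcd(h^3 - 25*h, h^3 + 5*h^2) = h^2 + 5*h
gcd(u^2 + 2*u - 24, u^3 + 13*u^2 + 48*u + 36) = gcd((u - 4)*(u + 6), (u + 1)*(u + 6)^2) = u + 6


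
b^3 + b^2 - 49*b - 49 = (b - 7)*(b + 1)*(b + 7)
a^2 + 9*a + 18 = (a + 3)*(a + 6)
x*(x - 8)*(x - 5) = x^3 - 13*x^2 + 40*x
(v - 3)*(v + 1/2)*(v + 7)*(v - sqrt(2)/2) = v^4 - sqrt(2)*v^3/2 + 9*v^3/2 - 19*v^2 - 9*sqrt(2)*v^2/4 - 21*v/2 + 19*sqrt(2)*v/2 + 21*sqrt(2)/4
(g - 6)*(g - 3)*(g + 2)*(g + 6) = g^4 - g^3 - 42*g^2 + 36*g + 216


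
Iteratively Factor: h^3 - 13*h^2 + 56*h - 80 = (h - 5)*(h^2 - 8*h + 16) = (h - 5)*(h - 4)*(h - 4)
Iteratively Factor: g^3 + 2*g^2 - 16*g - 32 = (g + 2)*(g^2 - 16) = (g - 4)*(g + 2)*(g + 4)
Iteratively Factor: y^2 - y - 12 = (y + 3)*(y - 4)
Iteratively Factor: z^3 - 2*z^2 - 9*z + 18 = (z - 2)*(z^2 - 9) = (z - 3)*(z - 2)*(z + 3)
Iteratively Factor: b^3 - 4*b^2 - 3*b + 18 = (b + 2)*(b^2 - 6*b + 9) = (b - 3)*(b + 2)*(b - 3)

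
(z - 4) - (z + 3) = -7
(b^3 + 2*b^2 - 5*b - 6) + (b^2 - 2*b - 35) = b^3 + 3*b^2 - 7*b - 41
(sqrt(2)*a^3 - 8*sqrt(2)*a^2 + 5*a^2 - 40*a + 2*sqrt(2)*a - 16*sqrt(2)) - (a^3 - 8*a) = -a^3 + sqrt(2)*a^3 - 8*sqrt(2)*a^2 + 5*a^2 - 32*a + 2*sqrt(2)*a - 16*sqrt(2)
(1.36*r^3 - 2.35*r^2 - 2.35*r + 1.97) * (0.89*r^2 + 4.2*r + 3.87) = 1.2104*r^5 + 3.6205*r^4 - 6.6983*r^3 - 17.2112*r^2 - 0.820499999999999*r + 7.6239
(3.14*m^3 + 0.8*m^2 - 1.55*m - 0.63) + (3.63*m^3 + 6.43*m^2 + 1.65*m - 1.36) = 6.77*m^3 + 7.23*m^2 + 0.0999999999999999*m - 1.99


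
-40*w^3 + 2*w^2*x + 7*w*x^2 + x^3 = (-2*w + x)*(4*w + x)*(5*w + x)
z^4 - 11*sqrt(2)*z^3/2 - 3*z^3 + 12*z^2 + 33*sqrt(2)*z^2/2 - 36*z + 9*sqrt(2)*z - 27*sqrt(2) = (z - 3)*(z - 3*sqrt(2))^2*(z + sqrt(2)/2)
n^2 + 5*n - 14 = (n - 2)*(n + 7)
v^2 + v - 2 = (v - 1)*(v + 2)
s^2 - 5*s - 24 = (s - 8)*(s + 3)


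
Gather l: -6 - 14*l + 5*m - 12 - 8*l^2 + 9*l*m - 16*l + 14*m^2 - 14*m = -8*l^2 + l*(9*m - 30) + 14*m^2 - 9*m - 18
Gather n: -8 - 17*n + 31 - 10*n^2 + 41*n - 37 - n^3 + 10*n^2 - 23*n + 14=-n^3 + n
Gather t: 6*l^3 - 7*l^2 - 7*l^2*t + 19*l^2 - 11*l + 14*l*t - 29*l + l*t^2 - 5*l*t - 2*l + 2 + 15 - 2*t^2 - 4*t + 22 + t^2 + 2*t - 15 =6*l^3 + 12*l^2 - 42*l + t^2*(l - 1) + t*(-7*l^2 + 9*l - 2) + 24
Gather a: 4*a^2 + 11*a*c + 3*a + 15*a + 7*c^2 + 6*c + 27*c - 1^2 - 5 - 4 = 4*a^2 + a*(11*c + 18) + 7*c^2 + 33*c - 10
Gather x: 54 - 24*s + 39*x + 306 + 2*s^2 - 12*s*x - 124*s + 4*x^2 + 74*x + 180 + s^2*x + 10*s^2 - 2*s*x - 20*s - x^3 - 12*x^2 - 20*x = 12*s^2 - 168*s - x^3 - 8*x^2 + x*(s^2 - 14*s + 93) + 540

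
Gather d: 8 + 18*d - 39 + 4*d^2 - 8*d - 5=4*d^2 + 10*d - 36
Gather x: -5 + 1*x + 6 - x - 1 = 0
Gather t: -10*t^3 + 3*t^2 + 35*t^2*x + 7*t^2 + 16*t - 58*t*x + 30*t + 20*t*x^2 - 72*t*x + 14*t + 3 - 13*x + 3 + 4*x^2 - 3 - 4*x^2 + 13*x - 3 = -10*t^3 + t^2*(35*x + 10) + t*(20*x^2 - 130*x + 60)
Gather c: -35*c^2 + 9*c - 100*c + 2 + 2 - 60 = -35*c^2 - 91*c - 56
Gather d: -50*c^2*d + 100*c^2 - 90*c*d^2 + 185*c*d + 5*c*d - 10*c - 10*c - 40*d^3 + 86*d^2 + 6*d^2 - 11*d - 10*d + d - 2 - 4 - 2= 100*c^2 - 20*c - 40*d^3 + d^2*(92 - 90*c) + d*(-50*c^2 + 190*c - 20) - 8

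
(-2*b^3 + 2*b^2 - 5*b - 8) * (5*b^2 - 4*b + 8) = -10*b^5 + 18*b^4 - 49*b^3 - 4*b^2 - 8*b - 64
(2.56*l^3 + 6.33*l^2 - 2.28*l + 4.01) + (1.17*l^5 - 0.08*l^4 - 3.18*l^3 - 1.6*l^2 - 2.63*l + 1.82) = 1.17*l^5 - 0.08*l^4 - 0.62*l^3 + 4.73*l^2 - 4.91*l + 5.83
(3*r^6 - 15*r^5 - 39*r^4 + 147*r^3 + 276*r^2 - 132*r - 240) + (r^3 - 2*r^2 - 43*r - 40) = 3*r^6 - 15*r^5 - 39*r^4 + 148*r^3 + 274*r^2 - 175*r - 280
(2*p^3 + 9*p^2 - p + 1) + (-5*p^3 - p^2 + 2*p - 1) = -3*p^3 + 8*p^2 + p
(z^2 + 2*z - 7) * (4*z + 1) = 4*z^3 + 9*z^2 - 26*z - 7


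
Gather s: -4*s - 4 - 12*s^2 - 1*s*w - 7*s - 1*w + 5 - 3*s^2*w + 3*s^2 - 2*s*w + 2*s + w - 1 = s^2*(-3*w - 9) + s*(-3*w - 9)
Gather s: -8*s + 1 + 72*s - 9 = 64*s - 8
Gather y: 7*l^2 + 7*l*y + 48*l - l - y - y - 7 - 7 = 7*l^2 + 47*l + y*(7*l - 2) - 14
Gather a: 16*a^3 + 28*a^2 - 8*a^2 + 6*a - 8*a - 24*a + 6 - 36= 16*a^3 + 20*a^2 - 26*a - 30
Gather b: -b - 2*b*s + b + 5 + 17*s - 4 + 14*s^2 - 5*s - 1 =-2*b*s + 14*s^2 + 12*s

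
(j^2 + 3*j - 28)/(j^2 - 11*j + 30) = (j^2 + 3*j - 28)/(j^2 - 11*j + 30)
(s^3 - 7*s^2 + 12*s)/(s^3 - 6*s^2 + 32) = s*(s - 3)/(s^2 - 2*s - 8)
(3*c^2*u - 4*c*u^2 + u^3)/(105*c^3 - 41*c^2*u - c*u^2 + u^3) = u*(-c + u)/(-35*c^2 + 2*c*u + u^2)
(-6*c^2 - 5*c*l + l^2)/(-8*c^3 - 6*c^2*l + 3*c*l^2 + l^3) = (6*c - l)/(8*c^2 - 2*c*l - l^2)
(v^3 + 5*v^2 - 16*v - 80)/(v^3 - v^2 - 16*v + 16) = (v + 5)/(v - 1)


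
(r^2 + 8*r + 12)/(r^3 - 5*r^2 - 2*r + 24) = (r + 6)/(r^2 - 7*r + 12)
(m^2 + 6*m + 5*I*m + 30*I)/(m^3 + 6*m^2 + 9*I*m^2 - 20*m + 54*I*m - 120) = 1/(m + 4*I)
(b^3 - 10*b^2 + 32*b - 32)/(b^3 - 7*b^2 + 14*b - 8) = (b - 4)/(b - 1)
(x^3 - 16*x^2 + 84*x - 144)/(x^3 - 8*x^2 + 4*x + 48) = (x - 6)/(x + 2)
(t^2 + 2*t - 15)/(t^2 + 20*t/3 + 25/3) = 3*(t - 3)/(3*t + 5)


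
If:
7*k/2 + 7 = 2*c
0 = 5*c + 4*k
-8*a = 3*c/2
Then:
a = -7/34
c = 56/51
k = -70/51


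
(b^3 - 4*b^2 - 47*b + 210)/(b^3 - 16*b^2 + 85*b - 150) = (b + 7)/(b - 5)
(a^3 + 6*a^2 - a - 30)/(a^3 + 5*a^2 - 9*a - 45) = (a - 2)/(a - 3)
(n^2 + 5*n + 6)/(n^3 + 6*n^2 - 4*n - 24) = (n + 3)/(n^2 + 4*n - 12)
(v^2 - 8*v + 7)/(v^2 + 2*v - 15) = (v^2 - 8*v + 7)/(v^2 + 2*v - 15)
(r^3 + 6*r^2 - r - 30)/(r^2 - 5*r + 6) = (r^2 + 8*r + 15)/(r - 3)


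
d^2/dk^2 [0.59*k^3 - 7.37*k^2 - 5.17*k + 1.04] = 3.54*k - 14.74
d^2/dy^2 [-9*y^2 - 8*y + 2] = -18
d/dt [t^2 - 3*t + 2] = 2*t - 3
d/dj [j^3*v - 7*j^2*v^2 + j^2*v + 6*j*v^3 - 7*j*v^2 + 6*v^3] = v*(3*j^2 - 14*j*v + 2*j + 6*v^2 - 7*v)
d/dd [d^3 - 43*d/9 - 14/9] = 3*d^2 - 43/9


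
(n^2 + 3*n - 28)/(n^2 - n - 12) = (n + 7)/(n + 3)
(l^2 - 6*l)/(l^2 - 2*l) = (l - 6)/(l - 2)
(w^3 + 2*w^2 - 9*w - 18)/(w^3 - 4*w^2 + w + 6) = (w^2 + 5*w + 6)/(w^2 - w - 2)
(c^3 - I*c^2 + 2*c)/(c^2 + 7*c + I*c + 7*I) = c*(c - 2*I)/(c + 7)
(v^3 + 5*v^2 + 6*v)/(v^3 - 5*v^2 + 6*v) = (v^2 + 5*v + 6)/(v^2 - 5*v + 6)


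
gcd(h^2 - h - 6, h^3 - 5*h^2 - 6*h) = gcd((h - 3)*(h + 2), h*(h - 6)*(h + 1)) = 1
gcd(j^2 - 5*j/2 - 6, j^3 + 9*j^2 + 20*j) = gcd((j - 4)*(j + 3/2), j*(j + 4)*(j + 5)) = 1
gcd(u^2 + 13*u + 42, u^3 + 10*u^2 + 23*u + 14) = u + 7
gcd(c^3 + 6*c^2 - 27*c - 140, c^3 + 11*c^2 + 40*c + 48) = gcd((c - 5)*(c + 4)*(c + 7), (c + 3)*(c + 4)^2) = c + 4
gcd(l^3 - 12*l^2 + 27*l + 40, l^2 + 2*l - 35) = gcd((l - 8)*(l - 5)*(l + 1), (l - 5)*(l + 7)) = l - 5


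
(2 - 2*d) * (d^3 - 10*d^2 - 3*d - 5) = -2*d^4 + 22*d^3 - 14*d^2 + 4*d - 10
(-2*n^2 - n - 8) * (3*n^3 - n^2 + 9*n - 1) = -6*n^5 - n^4 - 41*n^3 + n^2 - 71*n + 8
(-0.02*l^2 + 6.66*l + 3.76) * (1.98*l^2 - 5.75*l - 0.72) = -0.0396*l^4 + 13.3018*l^3 - 30.8358*l^2 - 26.4152*l - 2.7072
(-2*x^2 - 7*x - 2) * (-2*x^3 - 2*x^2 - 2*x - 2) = 4*x^5 + 18*x^4 + 22*x^3 + 22*x^2 + 18*x + 4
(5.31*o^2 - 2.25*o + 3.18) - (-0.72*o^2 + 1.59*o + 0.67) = 6.03*o^2 - 3.84*o + 2.51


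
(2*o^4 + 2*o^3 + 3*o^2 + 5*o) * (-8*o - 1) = -16*o^5 - 18*o^4 - 26*o^3 - 43*o^2 - 5*o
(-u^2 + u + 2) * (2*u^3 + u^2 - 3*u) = -2*u^5 + u^4 + 8*u^3 - u^2 - 6*u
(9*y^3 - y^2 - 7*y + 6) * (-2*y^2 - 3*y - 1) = -18*y^5 - 25*y^4 + 8*y^3 + 10*y^2 - 11*y - 6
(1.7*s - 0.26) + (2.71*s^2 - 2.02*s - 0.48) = 2.71*s^2 - 0.32*s - 0.74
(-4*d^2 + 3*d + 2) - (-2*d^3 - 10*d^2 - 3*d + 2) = 2*d^3 + 6*d^2 + 6*d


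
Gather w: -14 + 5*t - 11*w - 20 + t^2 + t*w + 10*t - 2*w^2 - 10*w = t^2 + 15*t - 2*w^2 + w*(t - 21) - 34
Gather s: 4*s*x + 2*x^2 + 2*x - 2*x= 4*s*x + 2*x^2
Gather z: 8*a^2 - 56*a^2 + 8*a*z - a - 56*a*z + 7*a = -48*a^2 - 48*a*z + 6*a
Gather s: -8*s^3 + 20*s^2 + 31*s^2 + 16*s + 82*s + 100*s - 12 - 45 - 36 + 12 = -8*s^3 + 51*s^2 + 198*s - 81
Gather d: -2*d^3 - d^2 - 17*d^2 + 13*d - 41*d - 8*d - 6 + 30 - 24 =-2*d^3 - 18*d^2 - 36*d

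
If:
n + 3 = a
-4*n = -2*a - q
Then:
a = q/2 + 6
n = q/2 + 3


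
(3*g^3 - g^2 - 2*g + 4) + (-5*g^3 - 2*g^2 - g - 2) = -2*g^3 - 3*g^2 - 3*g + 2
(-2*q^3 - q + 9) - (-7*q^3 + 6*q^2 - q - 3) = 5*q^3 - 6*q^2 + 12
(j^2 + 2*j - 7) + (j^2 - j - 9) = 2*j^2 + j - 16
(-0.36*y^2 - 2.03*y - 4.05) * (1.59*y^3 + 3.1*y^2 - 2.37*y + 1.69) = -0.5724*y^5 - 4.3437*y^4 - 11.8793*y^3 - 8.3523*y^2 + 6.1678*y - 6.8445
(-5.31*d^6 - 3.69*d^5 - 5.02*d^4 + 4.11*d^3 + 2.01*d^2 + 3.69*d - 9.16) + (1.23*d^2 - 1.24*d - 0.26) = -5.31*d^6 - 3.69*d^5 - 5.02*d^4 + 4.11*d^3 + 3.24*d^2 + 2.45*d - 9.42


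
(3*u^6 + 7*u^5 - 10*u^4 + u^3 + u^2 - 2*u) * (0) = 0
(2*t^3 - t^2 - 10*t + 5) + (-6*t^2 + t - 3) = 2*t^3 - 7*t^2 - 9*t + 2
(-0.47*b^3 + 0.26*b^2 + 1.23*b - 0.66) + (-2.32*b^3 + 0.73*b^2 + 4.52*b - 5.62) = -2.79*b^3 + 0.99*b^2 + 5.75*b - 6.28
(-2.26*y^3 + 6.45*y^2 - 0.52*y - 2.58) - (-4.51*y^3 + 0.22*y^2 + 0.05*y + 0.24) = 2.25*y^3 + 6.23*y^2 - 0.57*y - 2.82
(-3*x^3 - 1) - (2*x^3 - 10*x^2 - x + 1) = -5*x^3 + 10*x^2 + x - 2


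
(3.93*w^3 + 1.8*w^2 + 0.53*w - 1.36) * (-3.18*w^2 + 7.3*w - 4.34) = -12.4974*w^5 + 22.965*w^4 - 5.6016*w^3 + 0.381800000000001*w^2 - 12.2282*w + 5.9024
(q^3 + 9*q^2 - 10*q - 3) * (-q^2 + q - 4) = -q^5 - 8*q^4 + 15*q^3 - 43*q^2 + 37*q + 12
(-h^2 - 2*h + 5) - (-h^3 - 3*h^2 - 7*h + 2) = h^3 + 2*h^2 + 5*h + 3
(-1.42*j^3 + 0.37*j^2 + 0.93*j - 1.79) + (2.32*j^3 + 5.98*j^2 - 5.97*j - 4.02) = 0.9*j^3 + 6.35*j^2 - 5.04*j - 5.81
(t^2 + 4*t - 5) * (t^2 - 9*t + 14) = t^4 - 5*t^3 - 27*t^2 + 101*t - 70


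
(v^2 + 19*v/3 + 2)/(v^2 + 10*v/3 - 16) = (3*v + 1)/(3*v - 8)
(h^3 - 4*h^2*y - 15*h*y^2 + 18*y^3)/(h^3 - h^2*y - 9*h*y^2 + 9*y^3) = (-h + 6*y)/(-h + 3*y)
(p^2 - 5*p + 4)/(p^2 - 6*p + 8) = (p - 1)/(p - 2)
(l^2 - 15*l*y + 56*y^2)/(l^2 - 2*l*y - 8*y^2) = (-l^2 + 15*l*y - 56*y^2)/(-l^2 + 2*l*y + 8*y^2)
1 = 1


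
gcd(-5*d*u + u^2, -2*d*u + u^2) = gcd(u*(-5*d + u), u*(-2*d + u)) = u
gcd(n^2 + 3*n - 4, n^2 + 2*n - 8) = n + 4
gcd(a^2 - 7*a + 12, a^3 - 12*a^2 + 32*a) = a - 4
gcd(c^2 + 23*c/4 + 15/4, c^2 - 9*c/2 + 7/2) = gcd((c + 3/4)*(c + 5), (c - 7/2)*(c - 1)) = 1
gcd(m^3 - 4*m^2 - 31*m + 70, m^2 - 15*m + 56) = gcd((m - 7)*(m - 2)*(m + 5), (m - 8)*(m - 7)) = m - 7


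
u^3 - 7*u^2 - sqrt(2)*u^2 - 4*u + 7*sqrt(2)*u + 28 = (u - 7)*(u - 2*sqrt(2))*(u + sqrt(2))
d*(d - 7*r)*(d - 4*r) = d^3 - 11*d^2*r + 28*d*r^2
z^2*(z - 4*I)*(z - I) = z^4 - 5*I*z^3 - 4*z^2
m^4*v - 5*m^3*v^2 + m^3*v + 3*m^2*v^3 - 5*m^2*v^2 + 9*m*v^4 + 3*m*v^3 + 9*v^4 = (m - 3*v)^2*(m + v)*(m*v + v)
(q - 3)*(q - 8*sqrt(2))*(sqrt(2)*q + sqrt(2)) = sqrt(2)*q^3 - 16*q^2 - 2*sqrt(2)*q^2 - 3*sqrt(2)*q + 32*q + 48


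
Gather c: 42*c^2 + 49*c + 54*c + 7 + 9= 42*c^2 + 103*c + 16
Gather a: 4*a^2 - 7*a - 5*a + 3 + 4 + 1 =4*a^2 - 12*a + 8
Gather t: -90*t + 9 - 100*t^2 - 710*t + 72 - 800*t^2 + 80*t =-900*t^2 - 720*t + 81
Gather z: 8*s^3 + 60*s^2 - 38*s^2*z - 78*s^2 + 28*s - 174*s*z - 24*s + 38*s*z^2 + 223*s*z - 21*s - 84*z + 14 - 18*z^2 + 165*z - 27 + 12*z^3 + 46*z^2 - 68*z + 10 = 8*s^3 - 18*s^2 - 17*s + 12*z^3 + z^2*(38*s + 28) + z*(-38*s^2 + 49*s + 13) - 3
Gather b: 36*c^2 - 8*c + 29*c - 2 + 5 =36*c^2 + 21*c + 3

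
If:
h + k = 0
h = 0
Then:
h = 0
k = 0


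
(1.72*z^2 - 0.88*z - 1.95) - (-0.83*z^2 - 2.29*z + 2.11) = 2.55*z^2 + 1.41*z - 4.06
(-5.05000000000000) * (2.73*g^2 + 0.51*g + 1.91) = -13.7865*g^2 - 2.5755*g - 9.6455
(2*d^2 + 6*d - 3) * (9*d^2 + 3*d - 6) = 18*d^4 + 60*d^3 - 21*d^2 - 45*d + 18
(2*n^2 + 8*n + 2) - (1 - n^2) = 3*n^2 + 8*n + 1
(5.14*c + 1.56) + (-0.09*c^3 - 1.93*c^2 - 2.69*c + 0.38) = -0.09*c^3 - 1.93*c^2 + 2.45*c + 1.94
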